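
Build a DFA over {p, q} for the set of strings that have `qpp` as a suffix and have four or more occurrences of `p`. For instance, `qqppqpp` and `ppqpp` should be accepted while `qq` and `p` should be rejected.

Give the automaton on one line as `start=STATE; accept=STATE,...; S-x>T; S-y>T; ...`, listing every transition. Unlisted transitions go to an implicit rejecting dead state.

start=s0; accept=s17,s20; s0-p>s1; s0-q>s2; s1-p>s3; s1-q>s4; s2-p>s5; s2-q>s2; s3-p>s6; s3-q>s7; s4-p>s8; s4-q>s4; s5-p>s9; s5-q>s4; s6-p>s10; s6-q>s11; s7-p>s12; s7-q>s7; s8-p>s13; s8-q>s7; s9-p>s6; s9-q>s7; s10-p>s14; s10-q>s15; s11-p>s16; s11-q>s11; s12-p>s17; s12-q>s11; s13-p>s10; s13-q>s11; s14-p>s14; s14-q>s18; s15-p>s19; s15-q>s15; s16-p>s20; s16-q>s15; s17-p>s14; s17-q>s15; s18-p>s19; s18-q>s18; s19-p>s20; s19-q>s18; s20-p>s14; s20-q>s18

Build one automaton per condition and run them in lockstep. One (4 states) tracks how much of the suffix `qpp` has currently been matched; the other (6 states) tracks the count of `p`s, saturating at 5. Each combined state is a pair, one component from each; accept when both components accept.
          p    q  
>  s0     s1   s2 
   s1     s3   s4 
   s2     s5   s2 
   s3     s6   s7 
   s4     s8   s4 
   s5     s9   s4 
   s6    s10  s11 
   s7    s12   s7 
   s8    s13   s7 
   s9     s6   s7 
   s10   s14  s15 
   s11   s16  s11 
   s12   s17  s11 
   s13   s10  s11 
   s14   s14  s18 
   s15   s19  s15 
   s16   s20  s15 
 * s17   s14  s15 
   s18   s19  s18 
   s19   s20  s18 
 * s20   s14  s18 
(> = start, * = accepting)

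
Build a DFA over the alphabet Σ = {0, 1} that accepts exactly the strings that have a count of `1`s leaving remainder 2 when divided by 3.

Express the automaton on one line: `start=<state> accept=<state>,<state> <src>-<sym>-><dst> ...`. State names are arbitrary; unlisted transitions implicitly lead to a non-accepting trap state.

start=q0 accept=q2 q0-0->q0 q0-1->q1 q1-0->q1 q1-1->q2 q2-0->q2 q2-1->q0

Keep the running count of `1`s modulo 3: each `1` advances along the cycle q0 → q1 → q2 → q0 while other symbols loop. Accept at q2.
3 states suffice.
        0   1  
>  q0   q0  q1 
   q1   q1  q2 
 * q2   q2  q0 
(> = start, * = accepting)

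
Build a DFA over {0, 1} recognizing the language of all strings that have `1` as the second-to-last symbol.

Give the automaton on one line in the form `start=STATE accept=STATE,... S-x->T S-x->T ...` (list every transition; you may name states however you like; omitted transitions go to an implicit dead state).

start=S0 accept=S5,S6 S0-0->S1 S0-1->S2 S1-0->S3 S1-1->S4 S2-0->S5 S2-1->S6 S3-0->S3 S3-1->S4 S4-0->S5 S4-1->S6 S5-0->S3 S5-1->S4 S6-0->S5 S6-1->S6

A DFA must remember the last 2 symbols (since which symbol is second-to-last isn't known until the input ends). Use one state per possible window of the last ≤2 symbols; accept from those whose window starts with `1`.
        0   1  
>  S0   S1  S2 
   S1   S3  S4 
   S2   S5  S6 
   S3   S3  S4 
   S4   S5  S6 
 * S5   S3  S4 
 * S6   S5  S6 
(> = start, * = accepting)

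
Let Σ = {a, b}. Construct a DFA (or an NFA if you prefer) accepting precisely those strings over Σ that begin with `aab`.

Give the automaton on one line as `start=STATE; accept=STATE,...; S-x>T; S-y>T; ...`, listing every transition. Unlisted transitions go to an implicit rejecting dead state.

start=q0; accept=q3; q0-a>q1; q0-b>q4; q1-a>q2; q1-b>q4; q2-a>q4; q2-b>q3; q3-a>q3; q3-b>q3; q4-a>q4; q4-b>q4

Check the first 3 symbols one by one: q0 through q2 record how many have matched `aab` so far; any wrong symbol goes to the dead state q4. After all 3 match we enter the accepting sink q3.
5 states suffice.
        a   b  
>  q0   q1  q4 
   q1   q2  q4 
   q2   q4  q3 
 * q3   q3  q3 
   q4   q4  q4 
(> = start, * = accepting)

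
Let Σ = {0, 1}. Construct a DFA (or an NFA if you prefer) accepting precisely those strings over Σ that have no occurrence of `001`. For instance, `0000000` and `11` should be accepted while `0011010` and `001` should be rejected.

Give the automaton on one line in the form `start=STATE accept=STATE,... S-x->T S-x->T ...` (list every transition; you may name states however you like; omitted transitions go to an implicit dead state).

start=s0 accept=s0,s1,s2 s0-0->s1 s0-1->s0 s1-0->s2 s1-1->s0 s2-0->s2 s2-1->s3 s3-0->s3 s3-1->s3

Track partial matches of the forbidden pattern `001`. State s3 is a dead state reached once `001` has occurred; every other state accepts. s0 means no part of `001` is currently matched.
4 states suffice.
        0   1  
>* s0   s1  s0 
 * s1   s2  s0 
 * s2   s2  s3 
   s3   s3  s3 
(> = start, * = accepting)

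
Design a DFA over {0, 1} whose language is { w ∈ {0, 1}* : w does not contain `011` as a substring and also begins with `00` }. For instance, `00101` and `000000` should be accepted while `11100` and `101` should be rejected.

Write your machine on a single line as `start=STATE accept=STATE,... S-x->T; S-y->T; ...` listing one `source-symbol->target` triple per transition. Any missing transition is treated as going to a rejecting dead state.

start=q0; accept=q3,q6; q0-0->q1; q0-1->q2; q1-0->q3; q1-1->q4; q2-0->q5; q2-1->q2; q3-0->q3; q3-1->q6; q4-0->q5; q4-1->q7; q5-0->q5; q5-1->q4; q6-0->q3; q6-1->q8; q7-0->q7; q7-1->q7; q8-0->q8; q8-1->q8

Build one automaton per condition and run them in lockstep. The first has 4 states tracking partial matches of the forbidden pattern `011`; the second has 4 states tracking whether the input so far still matches the prefix `00`. A product state is a pair (one from each), accepting exactly when both do.
With 9 states:
        0   1  
>  q0   q1  q2 
   q1   q3  q4 
   q2   q5  q2 
 * q3   q3  q6 
   q4   q5  q7 
   q5   q5  q4 
 * q6   q3  q8 
   q7   q7  q7 
   q8   q8  q8 
(> = start, * = accepting)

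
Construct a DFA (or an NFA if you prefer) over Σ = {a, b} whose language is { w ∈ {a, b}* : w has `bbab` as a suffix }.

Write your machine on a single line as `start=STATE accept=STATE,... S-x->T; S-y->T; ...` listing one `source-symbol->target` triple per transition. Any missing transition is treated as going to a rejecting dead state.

start=q0; accept=q4; q0-a->q0; q0-b->q1; q1-a->q0; q1-b->q2; q2-a->q3; q2-b->q2; q3-a->q0; q3-b->q4; q4-a->q0; q4-b->q2

Let each state record the length of the longest suffix of the input read so far that is also a prefix of `bbab`. q1 means the last symbol is `b`; q2 means the last 2 symbols are `bb`; q3 means the last 3 symbols are `bba`; q4 means the last 4 symbols are `bbab`. Accept only at q4, where the string currently ends in `bbab`.
5 states suffice.
        a   b  
>  q0   q0  q1 
   q1   q0  q2 
   q2   q3  q2 
   q3   q0  q4 
 * q4   q0  q2 
(> = start, * = accepting)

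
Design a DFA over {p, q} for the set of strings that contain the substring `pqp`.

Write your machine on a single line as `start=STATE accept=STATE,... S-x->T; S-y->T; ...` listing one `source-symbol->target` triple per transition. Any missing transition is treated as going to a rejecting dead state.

start=S0; accept=S3; S0-p->S1; S0-q->S0; S1-p->S1; S1-q->S2; S2-p->S3; S2-q->S0; S3-p->S3; S3-q->S3

States S0..S2 record the length of the longest prefix of `pqp` that matches the current input suffix. Reaching S3 means `pqp` has been seen, and we stay there forever. Accept from S3.
With 4 states:
        p   q  
>  S0   S1  S0 
   S1   S1  S2 
   S2   S3  S0 
 * S3   S3  S3 
(> = start, * = accepting)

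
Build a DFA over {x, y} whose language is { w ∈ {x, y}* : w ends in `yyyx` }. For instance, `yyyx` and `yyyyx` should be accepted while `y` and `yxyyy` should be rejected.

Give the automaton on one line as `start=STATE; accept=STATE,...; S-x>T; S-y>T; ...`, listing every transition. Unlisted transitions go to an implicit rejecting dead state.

start=s0; accept=s4; s0-x>s0; s0-y>s1; s1-x>s0; s1-y>s2; s2-x>s0; s2-y>s3; s3-x>s4; s3-y>s3; s4-x>s0; s4-y>s1

Remember how much of `yyyx` the current input suffix matches. State s0 means no match yet; s1 means the last symbol is `y`; s2 means the last 2 symbols are `yy`; s3 means the last 3 symbols are `yyy`; s4 means the last 4 symbols are `yyyx`. Only s4 accepts. On a mismatch, fall back to the longest proper suffix that is still a prefix of `yyyx`.
A 5-state machine:
        x   y  
>  s0   s0  s1 
   s1   s0  s2 
   s2   s0  s3 
   s3   s4  s3 
 * s4   s0  s1 
(> = start, * = accepting)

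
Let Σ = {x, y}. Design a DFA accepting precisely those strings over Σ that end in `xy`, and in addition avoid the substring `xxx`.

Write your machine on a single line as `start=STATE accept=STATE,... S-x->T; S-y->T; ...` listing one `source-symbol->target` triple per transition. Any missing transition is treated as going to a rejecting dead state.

Build one automaton per condition and run them in lockstep. One (3 states) tracks how much of the suffix `xy` has currently been matched; the other (4 states) tracks partial matches of the forbidden pattern `xxx`. Each combined state is a pair, one component from each; accept when both components accept. Equivalent product states are then merged.
5 states suffice.
        x   y  
>  q0   q1  q0 
   q1   q2  q3 
   q2   q4  q3 
 * q3   q1  q0 
   q4   q4  q4 
(> = start, * = accepting)

start=q0; accept=q3; q0-x->q1; q0-y->q0; q1-x->q2; q1-y->q3; q2-x->q4; q2-y->q3; q3-x->q1; q3-y->q0; q4-x->q4; q4-y->q4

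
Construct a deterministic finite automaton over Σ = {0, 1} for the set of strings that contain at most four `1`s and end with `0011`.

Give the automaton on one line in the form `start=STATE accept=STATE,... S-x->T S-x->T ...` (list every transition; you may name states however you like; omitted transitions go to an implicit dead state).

start=q0 accept=q10,q13 q0-0->q1 q0-1->q2 q1-0->q3 q1-1->q2 q2-0->q4 q2-1->q5 q3-0->q3 q3-1->q6 q4-0->q7 q4-1->q5 q5-0->q8 q5-1->q9 q6-0->q4 q6-1->q10 q7-0->q7 q7-1->q11 q8-0->q12 q8-1->q9 q9-0->q9 q9-1->q9 q10-0->q8 q10-1->q9 q11-0->q8 q11-1->q13 q12-0->q12 q12-1->q14 q13-0->q9 q13-1->q9 q14-0->q9 q14-1->q13

Build one automaton per condition and run them in lockstep. The first has 6 states tracking the count of `1`s, saturating at 5; the second has 5 states tracking how much of the suffix `0011` has currently been matched. A product state is a pair (one from each), accepting exactly when both do. After merging equivalent states the machine shrinks.
15 states suffice.
          0    1  
>  q0     q1   q2 
   q1     q3   q2 
   q2     q4   q5 
   q3     q3   q6 
   q4     q7   q5 
   q5     q8   q9 
   q6     q4  q10 
   q7     q7  q11 
   q8    q12   q9 
   q9     q9   q9 
 * q10    q8   q9 
   q11    q8  q13 
   q12   q12  q14 
 * q13    q9   q9 
   q14    q9  q13 
(> = start, * = accepting)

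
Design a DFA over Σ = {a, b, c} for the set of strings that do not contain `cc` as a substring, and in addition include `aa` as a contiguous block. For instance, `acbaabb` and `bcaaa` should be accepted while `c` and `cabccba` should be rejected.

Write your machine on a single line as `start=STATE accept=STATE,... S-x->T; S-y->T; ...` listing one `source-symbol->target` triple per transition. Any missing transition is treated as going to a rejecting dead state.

Handle the two conditions separately and then intersect. The first has 3 states tracking partial matches of the forbidden pattern `cc`; the second has 3 states tracking whether and how much of `aa` has been seen. A product state is a pair (one from each), accepting exactly when both do.
An 8-state machine:
        a   b   c  
>  q0   q1  q0  q2 
   q1   q3  q0  q2 
   q2   q1  q0  q4 
 * q3   q3  q3  q5 
   q4   q6  q4  q4 
 * q5   q3  q3  q7 
   q6   q7  q4  q4 
   q7   q7  q7  q7 
(> = start, * = accepting)

start=q0; accept=q3,q5; q0-a->q1; q0-b->q0; q0-c->q2; q1-a->q3; q1-b->q0; q1-c->q2; q2-a->q1; q2-b->q0; q2-c->q4; q3-a->q3; q3-b->q3; q3-c->q5; q4-a->q6; q4-b->q4; q4-c->q4; q5-a->q3; q5-b->q3; q5-c->q7; q6-a->q7; q6-b->q4; q6-c->q4; q7-a->q7; q7-b->q7; q7-c->q7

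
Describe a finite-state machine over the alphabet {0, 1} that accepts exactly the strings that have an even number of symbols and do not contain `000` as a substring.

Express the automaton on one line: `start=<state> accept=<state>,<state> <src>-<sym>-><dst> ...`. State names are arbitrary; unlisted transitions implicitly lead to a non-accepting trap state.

Run two small machines in parallel and take their product. One (2 states) tracks the input length modulo 2; the other (4 states) tracks partial matches of the forbidden pattern `000`. Each combined state is a pair, one component from each; accept when both components accept. Equivalent product states are then merged.
With 7 states:
        0   1  
>* s0   s1  s2 
   s1   s3  s0 
   s2   s4  s0 
 * s3   s5  s2 
 * s4   s6  s2 
   s5   s5  s5 
   s6   s5  s0 
(> = start, * = accepting)

start=s0 accept=s0,s3,s4 s0-0->s1 s0-1->s2 s1-0->s3 s1-1->s0 s2-0->s4 s2-1->s0 s3-0->s5 s3-1->s2 s4-0->s6 s4-1->s2 s5-0->s5 s5-1->s5 s6-0->s5 s6-1->s0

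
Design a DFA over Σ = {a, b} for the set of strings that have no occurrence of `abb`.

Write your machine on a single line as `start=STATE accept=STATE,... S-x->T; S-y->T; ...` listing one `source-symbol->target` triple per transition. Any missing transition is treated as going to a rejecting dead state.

start=s0; accept=s0,s1,s2; s0-a->s1; s0-b->s0; s1-a->s1; s1-b->s2; s2-a->s1; s2-b->s3; s3-a->s3; s3-b->s3

This is the complement of 'contains `abb`'. Use the same substring-matching states — s0 through s3 holding how much of `abb` has just been matched — but flip the accepting set: everything except the trap s3 accepts.
With 4 states:
        a   b  
>* s0   s1  s0 
 * s1   s1  s2 
 * s2   s1  s3 
   s3   s3  s3 
(> = start, * = accepting)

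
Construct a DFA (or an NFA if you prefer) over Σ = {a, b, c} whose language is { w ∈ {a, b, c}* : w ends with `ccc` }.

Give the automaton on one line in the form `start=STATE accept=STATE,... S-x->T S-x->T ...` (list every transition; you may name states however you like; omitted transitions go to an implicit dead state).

Let each state record the length of the longest suffix of the input read so far that is also a prefix of `ccc`. q1 means the last symbol is `c`; q2 means the last 2 symbols are `cc`; q3 means the last 3 symbols are `ccc`. Accept only at q3, where the string currently ends in `ccc`.
With 4 states:
        a   b   c  
>  q0   q0  q0  q1 
   q1   q0  q0  q2 
   q2   q0  q0  q3 
 * q3   q0  q0  q3 
(> = start, * = accepting)

start=q0 accept=q3 q0-a->q0 q0-b->q0 q0-c->q1 q1-a->q0 q1-b->q0 q1-c->q2 q2-a->q0 q2-b->q0 q2-c->q3 q3-a->q0 q3-b->q0 q3-c->q3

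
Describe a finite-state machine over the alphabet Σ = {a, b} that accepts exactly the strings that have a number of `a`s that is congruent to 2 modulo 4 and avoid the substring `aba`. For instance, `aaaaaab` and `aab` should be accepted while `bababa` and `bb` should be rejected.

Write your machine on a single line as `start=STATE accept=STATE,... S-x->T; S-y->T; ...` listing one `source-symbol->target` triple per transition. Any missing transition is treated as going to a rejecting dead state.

Handle the two conditions separately and then intersect. One (4 states) tracks the count of `a`s modulo 4; the other (4 states) tracks partial matches of the forbidden pattern `aba`. Each combined state is a pair, one component from each; accept when both components accept.
With 16 states:
          a    b  
>  s0     s1   s0 
   s1     s2   s3 
 * s2     s4   s5 
   s3     s6   s7 
   s4     s8   s9 
 * s5    s10  s11 
   s6    s10   s6 
   s7     s2   s7 
   s8     s1  s12 
   s9    s13  s14 
   s10   s13  s10 
 * s11    s4  s11 
   s12   s15   s0 
   s13   s15  s13 
   s14    s8  s14 
   s15    s6  s15 
(> = start, * = accepting)

start=s0; accept=s2,s5,s11; s0-a->s1; s0-b->s0; s1-a->s2; s1-b->s3; s2-a->s4; s2-b->s5; s3-a->s6; s3-b->s7; s4-a->s8; s4-b->s9; s5-a->s10; s5-b->s11; s6-a->s10; s6-b->s6; s7-a->s2; s7-b->s7; s8-a->s1; s8-b->s12; s9-a->s13; s9-b->s14; s10-a->s13; s10-b->s10; s11-a->s4; s11-b->s11; s12-a->s15; s12-b->s0; s13-a->s15; s13-b->s13; s14-a->s8; s14-b->s14; s15-a->s6; s15-b->s15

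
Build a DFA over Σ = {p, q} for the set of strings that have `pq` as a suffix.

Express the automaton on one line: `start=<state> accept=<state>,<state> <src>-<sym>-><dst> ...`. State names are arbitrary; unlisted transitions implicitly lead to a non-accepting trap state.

Remember how much of `pq` the current input suffix matches. State s0 means no match yet; s1 means the last symbol is `p`; s2 means the last 2 symbols are `pq`. Only s2 accepts. On a mismatch, fall back to the longest proper suffix that is still a prefix of `pq`.
With 3 states:
        p   q  
>  s0   s1  s0 
   s1   s1  s2 
 * s2   s1  s0 
(> = start, * = accepting)

start=s0 accept=s2 s0-p->s1 s0-q->s0 s1-p->s1 s1-q->s2 s2-p->s1 s2-q->s0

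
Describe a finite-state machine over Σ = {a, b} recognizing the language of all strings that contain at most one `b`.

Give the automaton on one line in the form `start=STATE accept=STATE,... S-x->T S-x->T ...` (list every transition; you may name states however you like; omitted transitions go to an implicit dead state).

start=s0 accept=s0,s1 s0-a->s0 s0-b->s1 s1-a->s1 s1-b->s2 s2-a->s2 s2-b->s2

Only the number of `b`s matters, and only up to 2. Make a chain s0 → s1 → s2 advanced by each `b` (with s2 absorbing); every other symbol self-loops. The accepting set is {s0, s1}.
With 3 states:
        a   b  
>* s0   s0  s1 
 * s1   s1  s2 
   s2   s2  s2 
(> = start, * = accepting)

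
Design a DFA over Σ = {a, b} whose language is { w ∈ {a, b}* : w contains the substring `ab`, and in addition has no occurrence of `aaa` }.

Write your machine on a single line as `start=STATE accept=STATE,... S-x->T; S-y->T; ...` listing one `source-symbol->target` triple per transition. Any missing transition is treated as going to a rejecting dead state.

Run two small machines in parallel and take their product. The first has 3 states tracking whether and how much of `ab` has been seen; the second has 4 states tracking partial matches of the forbidden pattern `aaa`. A product state is a pair (one from each), accepting exactly when both do.
With 8 states:
        a   b  
>  s0   s1  s0 
   s1   s2  s3 
   s2   s4  s3 
 * s3   s5  s3 
   s4   s4  s6 
 * s5   s7  s3 
   s6   s6  s6 
 * s7   s6  s3 
(> = start, * = accepting)

start=s0; accept=s3,s5,s7; s0-a->s1; s0-b->s0; s1-a->s2; s1-b->s3; s2-a->s4; s2-b->s3; s3-a->s5; s3-b->s3; s4-a->s4; s4-b->s6; s5-a->s7; s5-b->s3; s6-a->s6; s6-b->s6; s7-a->s6; s7-b->s3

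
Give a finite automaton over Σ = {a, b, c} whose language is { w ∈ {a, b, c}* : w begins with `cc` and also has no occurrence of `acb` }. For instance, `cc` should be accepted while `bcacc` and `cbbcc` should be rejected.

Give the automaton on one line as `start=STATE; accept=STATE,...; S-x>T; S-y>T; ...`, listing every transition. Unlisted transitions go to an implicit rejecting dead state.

start=q0; accept=q3,q4,q5; q0-a>q1; q0-b>q1; q0-c>q2; q1-a>q1; q1-b>q1; q1-c>q1; q2-a>q1; q2-b>q1; q2-c>q3; q3-a>q4; q3-b>q3; q3-c>q3; q4-a>q4; q4-b>q3; q4-c>q5; q5-a>q4; q5-b>q1; q5-c>q3

Run two small machines in parallel and take their product. One (4 states) tracks whether the input so far still matches the prefix `cc`; the other (4 states) tracks partial matches of the forbidden pattern `acb`. Each combined state is a pair, one component from each; accept when both components accept. After merging equivalent states the machine shrinks.
With 6 states:
        a   b   c  
>  q0   q1  q1  q2 
   q1   q1  q1  q1 
   q2   q1  q1  q3 
 * q3   q4  q3  q3 
 * q4   q4  q3  q5 
 * q5   q4  q1  q3 
(> = start, * = accepting)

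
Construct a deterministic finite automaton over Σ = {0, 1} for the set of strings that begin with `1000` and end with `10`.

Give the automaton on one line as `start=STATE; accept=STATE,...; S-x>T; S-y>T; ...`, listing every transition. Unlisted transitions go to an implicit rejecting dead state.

Run two small machines in parallel and take their product. The first has 6 states tracking whether the input so far still matches the prefix `1000`; the second has 3 states tracking how much of the suffix `10` has currently been matched. A product state is a pair (one from each), accepting exactly when both do. Minimizing collapses redundant product states.
        0   1  
>  q0   q1  q2 
   q1   q1  q1 
   q2   q3  q1 
   q3   q4  q1 
   q4   q5  q1 
   q5   q5  q6 
   q6   q7  q6 
 * q7   q5  q6 
(> = start, * = accepting)

start=q0; accept=q7; q0-0>q1; q0-1>q2; q1-0>q1; q1-1>q1; q2-0>q3; q2-1>q1; q3-0>q4; q3-1>q1; q4-0>q5; q4-1>q1; q5-0>q5; q5-1>q6; q6-0>q7; q6-1>q6; q7-0>q5; q7-1>q6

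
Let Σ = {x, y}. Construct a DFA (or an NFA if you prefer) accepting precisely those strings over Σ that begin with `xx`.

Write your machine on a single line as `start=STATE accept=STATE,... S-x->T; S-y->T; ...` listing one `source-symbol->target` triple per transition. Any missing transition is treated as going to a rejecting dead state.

start=q0; accept=q2; q0-x->q1; q0-y->q3; q1-x->q2; q1-y->q3; q2-x->q2; q2-y->q2; q3-x->q3; q3-y->q3

Walk along `xx` while the input agrees: from q0 take `x` to q1, and so on. Any deviation drops to the rejecting sink q3. Once q2 is reached the prefix is confirmed and every continuation is accepted.
        x   y  
>  q0   q1  q3 
   q1   q2  q3 
 * q2   q2  q2 
   q3   q3  q3 
(> = start, * = accepting)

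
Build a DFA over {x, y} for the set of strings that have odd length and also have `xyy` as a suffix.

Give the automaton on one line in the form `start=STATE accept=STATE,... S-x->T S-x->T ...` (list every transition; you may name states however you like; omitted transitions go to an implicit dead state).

start=A accept=E A-x->B A-y->C B-x->A B-y->D C-x->A C-y->A D-x->B D-y->E E-x->A E-y->A

Build one automaton per condition and run them in lockstep. The first has 2 states tracking the input length modulo 2; the second has 4 states tracking how much of the suffix `xyy` has currently been matched. A product state is a pair (one from each), accepting exactly when both do. After merging equivalent states the machine shrinks.
With 5 states:
       x  y 
>  A   B  C 
   B   A  D 
   C   A  A 
   D   B  E 
 * E   A  A 
(> = start, * = accepting)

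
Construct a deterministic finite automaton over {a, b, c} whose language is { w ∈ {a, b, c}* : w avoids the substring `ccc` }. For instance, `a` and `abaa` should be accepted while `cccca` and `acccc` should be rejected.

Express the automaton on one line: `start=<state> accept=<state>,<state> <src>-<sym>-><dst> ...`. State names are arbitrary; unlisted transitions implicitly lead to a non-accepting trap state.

start=s0 accept=s0,s1,s2 s0-a->s0 s0-b->s0 s0-c->s1 s1-a->s0 s1-b->s0 s1-c->s2 s2-a->s0 s2-b->s0 s2-c->s3 s3-a->s3 s3-b->s3 s3-c->s3

This is the complement of 'contains `ccc`'. Use the same substring-matching states — s0 through s3 holding how much of `ccc` has just been matched — but flip the accepting set: everything except the trap s3 accepts.
        a   b   c  
>* s0   s0  s0  s1 
 * s1   s0  s0  s2 
 * s2   s0  s0  s3 
   s3   s3  s3  s3 
(> = start, * = accepting)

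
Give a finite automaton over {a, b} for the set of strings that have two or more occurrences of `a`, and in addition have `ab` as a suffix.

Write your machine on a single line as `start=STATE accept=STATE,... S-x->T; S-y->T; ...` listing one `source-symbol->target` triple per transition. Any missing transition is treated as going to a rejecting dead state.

Build one automaton per condition and run them in lockstep. One (4 states) tracks the count of `a`s, saturating at 3; the other (3 states) tracks how much of the suffix `ab` has currently been matched. Each combined state is a pair, one component from each; accept when both components accept. Equivalent product states are then merged.
With 4 states:
        a   b  
>  s0   s1  s0 
   s1   s2  s1 
   s2   s2  s3 
 * s3   s2  s1 
(> = start, * = accepting)

start=s0; accept=s3; s0-a->s1; s0-b->s0; s1-a->s2; s1-b->s1; s2-a->s2; s2-b->s3; s3-a->s2; s3-b->s1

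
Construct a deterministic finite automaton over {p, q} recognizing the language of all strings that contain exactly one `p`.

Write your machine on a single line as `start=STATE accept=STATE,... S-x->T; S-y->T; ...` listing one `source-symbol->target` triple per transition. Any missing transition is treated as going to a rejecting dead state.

start=s0; accept=s1; s0-p->s1; s0-q->s0; s1-p->s2; s1-q->s1; s2-p->s2; s2-q->s2

Only the number of `p`s matters, and only up to 2. Make a chain s0 → s1 → s2 advanced by each `p` (with s2 absorbing); every other symbol self-loops. The accepting set is {s1}.
        p   q  
>  s0   s1  s0 
 * s1   s2  s1 
   s2   s2  s2 
(> = start, * = accepting)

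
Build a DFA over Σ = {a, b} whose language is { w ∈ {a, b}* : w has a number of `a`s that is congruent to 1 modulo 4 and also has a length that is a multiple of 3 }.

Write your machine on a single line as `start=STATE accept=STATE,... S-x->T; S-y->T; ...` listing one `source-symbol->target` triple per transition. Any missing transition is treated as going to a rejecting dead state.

Run two small machines in parallel and take their product. The first has 4 states tracking the count of `a`s modulo 4; the second has 3 states tracking the input length modulo 3. A product state is a pair (one from each), accepting exactly when both do.
With 12 states:
          a    b  
>  q0     q1   q2 
   q1     q3   q4 
   q2     q4   q5 
   q3     q6   q7 
   q4     q7   q8 
   q5     q8   q0 
   q6     q2   q9 
   q7     q9  q10 
 * q8    q10   q1 
   q9     q5  q11 
   q10   q11   q3 
   q11    q0   q6 
(> = start, * = accepting)

start=q0; accept=q8; q0-a->q1; q0-b->q2; q1-a->q3; q1-b->q4; q2-a->q4; q2-b->q5; q3-a->q6; q3-b->q7; q4-a->q7; q4-b->q8; q5-a->q8; q5-b->q0; q6-a->q2; q6-b->q9; q7-a->q9; q7-b->q10; q8-a->q10; q8-b->q1; q9-a->q5; q9-b->q11; q10-a->q11; q10-b->q3; q11-a->q0; q11-b->q6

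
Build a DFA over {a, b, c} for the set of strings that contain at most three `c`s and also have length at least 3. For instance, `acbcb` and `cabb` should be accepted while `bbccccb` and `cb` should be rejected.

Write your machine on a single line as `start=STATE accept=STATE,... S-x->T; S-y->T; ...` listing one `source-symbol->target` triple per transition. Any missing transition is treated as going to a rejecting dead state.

Handle the two conditions separately and then intersect. One (5 states) tracks the count of `c`s, saturating at 4; the other (5 states) tracks the input length, saturating at 4. Each combined state is a pair, one component from each; accept when both components accept. Minimizing collapses redundant product states.
11 states suffice.
          a    b    c  
>  q0     q1   q1   q2 
   q1     q3   q3   q4 
   q2     q4   q4   q5 
   q3     q6   q6   q7 
   q4     q7   q7   q8 
   q5     q8   q8   q9 
 * q6     q6   q6   q7 
 * q7     q7   q7   q8 
 * q8     q8   q8   q9 
 * q9     q9   q9  q10 
   q10   q10  q10  q10 
(> = start, * = accepting)

start=q0; accept=q6,q7,q8,q9; q0-a->q1; q0-b->q1; q0-c->q2; q1-a->q3; q1-b->q3; q1-c->q4; q2-a->q4; q2-b->q4; q2-c->q5; q3-a->q6; q3-b->q6; q3-c->q7; q4-a->q7; q4-b->q7; q4-c->q8; q5-a->q8; q5-b->q8; q5-c->q9; q6-a->q6; q6-b->q6; q6-c->q7; q7-a->q7; q7-b->q7; q7-c->q8; q8-a->q8; q8-b->q8; q8-c->q9; q9-a->q9; q9-b->q9; q9-c->q10; q10-a->q10; q10-b->q10; q10-c->q10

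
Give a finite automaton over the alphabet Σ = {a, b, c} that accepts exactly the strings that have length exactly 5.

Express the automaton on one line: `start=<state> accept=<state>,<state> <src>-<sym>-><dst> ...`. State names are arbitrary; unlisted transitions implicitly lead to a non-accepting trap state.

We only need to distinguish lengths 0, 1, …, 5, and '>5'. Chain s0 → s1 → s2 → s3 → s4 → s5 → s6 on every symbol, with s6 looping. Accepting states: {s5}.
7 states suffice.
        a   b   c  
>  s0   s1  s1  s1 
   s1   s2  s2  s2 
   s2   s3  s3  s3 
   s3   s4  s4  s4 
   s4   s5  s5  s5 
 * s5   s6  s6  s6 
   s6   s6  s6  s6 
(> = start, * = accepting)

start=s0 accept=s5 s0-a->s1 s0-b->s1 s0-c->s1 s1-a->s2 s1-b->s2 s1-c->s2 s2-a->s3 s2-b->s3 s2-c->s3 s3-a->s4 s3-b->s4 s3-c->s4 s4-a->s5 s4-b->s5 s4-c->s5 s5-a->s6 s5-b->s6 s5-c->s6 s6-a->s6 s6-b->s6 s6-c->s6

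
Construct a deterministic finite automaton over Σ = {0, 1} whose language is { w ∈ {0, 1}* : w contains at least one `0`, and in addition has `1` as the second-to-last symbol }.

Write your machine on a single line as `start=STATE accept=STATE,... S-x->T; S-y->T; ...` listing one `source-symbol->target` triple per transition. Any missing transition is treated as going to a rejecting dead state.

start=A; accept=E,F; A-0->B; A-1->C; B-0->B; B-1->D; C-0->E; C-1->C; D-0->E; D-1->F; E-0->B; E-1->D; F-0->E; F-1->F

Run two small machines in parallel and take their product. One (3 states) tracks the count of `0`s, saturating at 2; the other (7 states) tracks the last 2 symbols read. Each combined state is a pair, one component from each; accept when both components accept. Minimizing collapses redundant product states.
A 6-state machine:
       0  1 
>  A   B  C 
   B   B  D 
   C   E  C 
   D   E  F 
 * E   B  D 
 * F   E  F 
(> = start, * = accepting)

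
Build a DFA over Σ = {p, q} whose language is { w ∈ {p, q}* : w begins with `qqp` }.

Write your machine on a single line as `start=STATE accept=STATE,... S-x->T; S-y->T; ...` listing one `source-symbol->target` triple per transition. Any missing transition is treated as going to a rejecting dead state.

Walk along `qqp` while the input agrees: from S0 take `q` to S1, and so on. Any deviation drops to the rejecting sink S4. Once S3 is reached the prefix is confirmed and every continuation is accepted.
A 5-state machine:
        p   q  
>  S0   S4  S1 
   S1   S4  S2 
   S2   S3  S4 
 * S3   S3  S3 
   S4   S4  S4 
(> = start, * = accepting)

start=S0; accept=S3; S0-p->S4; S0-q->S1; S1-p->S4; S1-q->S2; S2-p->S3; S2-q->S4; S3-p->S3; S3-q->S3; S4-p->S4; S4-q->S4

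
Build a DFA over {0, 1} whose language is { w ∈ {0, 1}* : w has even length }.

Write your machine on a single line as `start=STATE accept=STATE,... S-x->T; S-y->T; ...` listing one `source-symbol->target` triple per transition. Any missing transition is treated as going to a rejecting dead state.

start=S0; accept=S0; S0-0->S1; S0-1->S1; S1-0->S0; S1-1->S0

Count input length modulo 2: every symbol advances one step around the cycle S0 → S1 → S0. Accept at S0.
2 states suffice.
        0   1  
>* S0   S1  S1 
   S1   S0  S0 
(> = start, * = accepting)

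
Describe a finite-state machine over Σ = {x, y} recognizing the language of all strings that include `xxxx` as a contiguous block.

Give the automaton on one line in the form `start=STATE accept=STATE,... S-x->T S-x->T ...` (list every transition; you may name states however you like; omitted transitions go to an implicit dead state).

start=s0 accept=s4 s0-x->s1 s0-y->s0 s1-x->s2 s1-y->s0 s2-x->s3 s2-y->s0 s3-x->s4 s3-y->s0 s4-x->s4 s4-y->s4

Track how much of `xxxx` has been matched so far: state s0 is no progress, s4 is the absorbing accept state reached once `xxxx` has occurred. Intermediate states record partial matches; on a mismatch, fall back to the longest reusable overlap.
With 5 states:
        x   y  
>  s0   s1  s0 
   s1   s2  s0 
   s2   s3  s0 
   s3   s4  s0 
 * s4   s4  s4 
(> = start, * = accepting)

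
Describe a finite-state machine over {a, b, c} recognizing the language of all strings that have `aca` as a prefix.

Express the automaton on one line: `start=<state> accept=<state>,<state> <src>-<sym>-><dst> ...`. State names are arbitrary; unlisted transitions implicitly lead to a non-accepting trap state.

start=q0 accept=q3 q0-a->q1 q0-b->q4 q0-c->q4 q1-a->q4 q1-b->q4 q1-c->q2 q2-a->q3 q2-b->q4 q2-c->q4 q3-a->q3 q3-b->q3 q3-c->q3 q4-a->q4 q4-b->q4 q4-c->q4

Walk along `aca` while the input agrees: from q0 take `a` to q1, and so on. Any deviation drops to the rejecting sink q4. Once q3 is reached the prefix is confirmed and every continuation is accepted.
A 5-state machine:
        a   b   c  
>  q0   q1  q4  q4 
   q1   q4  q4  q2 
   q2   q3  q4  q4 
 * q3   q3  q3  q3 
   q4   q4  q4  q4 
(> = start, * = accepting)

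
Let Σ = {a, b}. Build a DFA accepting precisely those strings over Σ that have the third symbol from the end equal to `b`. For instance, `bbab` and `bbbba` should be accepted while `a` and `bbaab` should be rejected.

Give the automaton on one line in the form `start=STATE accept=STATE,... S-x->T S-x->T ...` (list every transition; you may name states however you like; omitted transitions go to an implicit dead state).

A DFA must remember the last 3 symbols (since which symbol is third-to-last isn't known until the input ends). Use one state per possible window of the last ≤3 symbols; accept from those whose window starts with `b`.
With 15 states:
          a    b  
>  q0     q1   q2 
   q1     q3   q4 
   q2     q5   q6 
   q3     q7   q8 
   q4     q9  q10 
   q5    q11  q12 
   q6    q13  q14 
   q7     q7   q8 
   q8     q9  q10 
   q9    q11  q12 
   q10   q13  q14 
 * q11    q7   q8 
 * q12    q9  q10 
 * q13   q11  q12 
 * q14   q13  q14 
(> = start, * = accepting)

start=q0 accept=q11,q12,q13,q14 q0-a->q1 q0-b->q2 q1-a->q3 q1-b->q4 q2-a->q5 q2-b->q6 q3-a->q7 q3-b->q8 q4-a->q9 q4-b->q10 q5-a->q11 q5-b->q12 q6-a->q13 q6-b->q14 q7-a->q7 q7-b->q8 q8-a->q9 q8-b->q10 q9-a->q11 q9-b->q12 q10-a->q13 q10-b->q14 q11-a->q7 q11-b->q8 q12-a->q9 q12-b->q10 q13-a->q11 q13-b->q12 q14-a->q13 q14-b->q14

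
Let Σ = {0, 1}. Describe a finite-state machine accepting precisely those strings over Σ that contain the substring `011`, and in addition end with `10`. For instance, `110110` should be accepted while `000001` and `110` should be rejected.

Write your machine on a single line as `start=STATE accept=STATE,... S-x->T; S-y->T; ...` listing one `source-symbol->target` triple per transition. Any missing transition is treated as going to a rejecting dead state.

Run two small machines in parallel and take their product. The first has 4 states tracking whether and how much of `011` has been seen; the second has 3 states tracking how much of the suffix `10` has currently been matched. A product state is a pair (one from each), accepting exactly when both do. After merging equivalent states the machine shrinks.
6 states suffice.
        0   1  
>  s0   s1  s0 
   s1   s1  s2 
   s2   s1  s3 
   s3   s4  s3 
 * s4   s5  s3 
   s5   s5  s3 
(> = start, * = accepting)

start=s0; accept=s4; s0-0->s1; s0-1->s0; s1-0->s1; s1-1->s2; s2-0->s1; s2-1->s3; s3-0->s4; s3-1->s3; s4-0->s5; s4-1->s3; s5-0->s5; s5-1->s3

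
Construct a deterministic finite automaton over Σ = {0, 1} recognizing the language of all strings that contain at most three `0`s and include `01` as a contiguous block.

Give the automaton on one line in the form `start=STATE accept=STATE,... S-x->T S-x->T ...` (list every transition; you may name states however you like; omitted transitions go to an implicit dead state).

Handle the two conditions separately and then intersect. The first has 5 states tracking the count of `0`s, saturating at 4; the second has 3 states tracking whether and how much of `01` has been seen. A product state is a pair (one from each), accepting exactly when both do. Minimizing collapses redundant product states.
       0  1 
>  A   B  A 
   B   C  D 
   C   E  F 
 * D   F  D 
   E   G  H 
 * F   H  F 
   G   G  G 
 * H   G  H 
(> = start, * = accepting)

start=A accept=D,F,H A-0->B A-1->A B-0->C B-1->D C-0->E C-1->F D-0->F D-1->D E-0->G E-1->H F-0->H F-1->F G-0->G G-1->G H-0->G H-1->H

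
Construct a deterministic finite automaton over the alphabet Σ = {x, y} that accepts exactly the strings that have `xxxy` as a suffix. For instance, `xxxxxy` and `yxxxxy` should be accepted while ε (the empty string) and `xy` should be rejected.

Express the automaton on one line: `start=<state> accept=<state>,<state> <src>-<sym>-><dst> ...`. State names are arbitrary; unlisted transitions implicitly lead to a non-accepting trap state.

start=S0 accept=S4 S0-x->S1 S0-y->S0 S1-x->S2 S1-y->S0 S2-x->S3 S2-y->S0 S3-x->S3 S3-y->S4 S4-x->S1 S4-y->S0

Remember how much of `xxxy` the current input suffix matches. State S0 means no match yet; S1 means the last symbol is `x`; S2 means the last 2 symbols are `xx`; S3 means the last 3 symbols are `xxx`; S4 means the last 4 symbols are `xxxy`. Only S4 accepts. On a mismatch, fall back to the longest proper suffix that is still a prefix of `xxxy`.
A 5-state machine:
        x   y  
>  S0   S1  S0 
   S1   S2  S0 
   S2   S3  S0 
   S3   S3  S4 
 * S4   S1  S0 
(> = start, * = accepting)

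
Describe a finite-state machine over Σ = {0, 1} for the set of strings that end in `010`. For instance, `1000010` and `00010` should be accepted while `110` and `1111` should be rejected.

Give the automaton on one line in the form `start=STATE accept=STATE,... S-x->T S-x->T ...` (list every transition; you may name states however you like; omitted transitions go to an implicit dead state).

Remember how much of `010` the current input suffix matches. State s0 means no match yet; s1 means the last symbol is `0`; s2 means the last 2 symbols are `01`; s3 means the last 3 symbols are `010`. Only s3 accepts. On a mismatch, fall back to the longest proper suffix that is still a prefix of `010`.
4 states suffice.
        0   1  
>  s0   s1  s0 
   s1   s1  s2 
   s2   s3  s0 
 * s3   s1  s2 
(> = start, * = accepting)

start=s0 accept=s3 s0-0->s1 s0-1->s0 s1-0->s1 s1-1->s2 s2-0->s3 s2-1->s0 s3-0->s1 s3-1->s2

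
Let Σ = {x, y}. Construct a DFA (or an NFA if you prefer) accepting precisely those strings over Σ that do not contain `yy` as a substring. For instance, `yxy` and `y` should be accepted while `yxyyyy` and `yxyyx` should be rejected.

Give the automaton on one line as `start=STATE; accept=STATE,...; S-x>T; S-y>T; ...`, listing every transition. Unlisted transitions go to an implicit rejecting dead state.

start=S0; accept=S0,S1; S0-x>S0; S0-y>S1; S1-x>S0; S1-y>S2; S2-x>S2; S2-y>S2

This is the complement of 'contains `yy`'. Use the same substring-matching states — S0 through S2 holding how much of `yy` has just been matched — but flip the accepting set: everything except the trap S2 accepts.
3 states suffice.
        x   y  
>* S0   S0  S1 
 * S1   S0  S2 
   S2   S2  S2 
(> = start, * = accepting)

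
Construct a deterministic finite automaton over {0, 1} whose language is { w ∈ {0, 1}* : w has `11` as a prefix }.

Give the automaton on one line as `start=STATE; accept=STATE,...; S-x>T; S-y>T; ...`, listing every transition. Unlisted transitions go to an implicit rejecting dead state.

Check the first 2 symbols one by one: S0 through S1 record how many have matched `11` so far; any wrong symbol goes to the dead state S3. After all 2 match we enter the accepting sink S2.
With 4 states:
        0   1  
>  S0   S3  S1 
   S1   S3  S2 
 * S2   S2  S2 
   S3   S3  S3 
(> = start, * = accepting)

start=S0; accept=S2; S0-0>S3; S0-1>S1; S1-0>S3; S1-1>S2; S2-0>S2; S2-1>S2; S3-0>S3; S3-1>S3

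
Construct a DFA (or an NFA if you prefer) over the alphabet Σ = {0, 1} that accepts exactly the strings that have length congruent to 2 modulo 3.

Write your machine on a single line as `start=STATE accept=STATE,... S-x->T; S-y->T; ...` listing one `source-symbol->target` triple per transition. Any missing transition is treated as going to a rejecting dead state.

Only the length mod 3 matters, so use a 3-cycle: from any state, every input symbol moves to the next state, wrapping q2 back to q0. Mark q2 accepting.
With 3 states:
        0   1  
>  q0   q1  q1 
   q1   q2  q2 
 * q2   q0  q0 
(> = start, * = accepting)

start=q0; accept=q2; q0-0->q1; q0-1->q1; q1-0->q2; q1-1->q2; q2-0->q0; q2-1->q0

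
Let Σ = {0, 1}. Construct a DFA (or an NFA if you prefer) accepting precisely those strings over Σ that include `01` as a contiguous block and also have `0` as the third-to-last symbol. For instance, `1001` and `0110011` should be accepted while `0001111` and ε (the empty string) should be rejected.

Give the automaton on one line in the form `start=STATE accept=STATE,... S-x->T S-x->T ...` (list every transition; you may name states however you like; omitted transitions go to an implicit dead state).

start=q0 accept=q4,q5,q6,q10 q0-0->q1 q0-1->q0 q1-0->q2 q1-1->q3 q2-0->q2 q2-1->q4 q3-0->q5 q3-1->q6 q4-0->q5 q4-1->q6 q5-0->q7 q5-1->q3 q6-0->q8 q6-1->q9 q7-0->q10 q7-1->q4 q8-0->q7 q8-1->q3 q9-0->q8 q9-1->q9 q10-0->q10 q10-1->q4

Run two small machines in parallel and take their product. One (3 states) tracks whether and how much of `01` has been seen; the other (15 states) tracks the last 3 symbols read. Each combined state is a pair, one component from each; accept when both components accept. Equivalent product states are then merged.
11 states suffice.
          0    1  
>  q0     q1   q0 
   q1     q2   q3 
   q2     q2   q4 
   q3     q5   q6 
 * q4     q5   q6 
 * q5     q7   q3 
 * q6     q8   q9 
   q7    q10   q4 
   q8     q7   q3 
   q9     q8   q9 
 * q10   q10   q4 
(> = start, * = accepting)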